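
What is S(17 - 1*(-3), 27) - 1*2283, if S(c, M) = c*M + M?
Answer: -1716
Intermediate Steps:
S(c, M) = M + M*c (S(c, M) = M*c + M = M + M*c)
S(17 - 1*(-3), 27) - 1*2283 = 27*(1 + (17 - 1*(-3))) - 1*2283 = 27*(1 + (17 + 3)) - 2283 = 27*(1 + 20) - 2283 = 27*21 - 2283 = 567 - 2283 = -1716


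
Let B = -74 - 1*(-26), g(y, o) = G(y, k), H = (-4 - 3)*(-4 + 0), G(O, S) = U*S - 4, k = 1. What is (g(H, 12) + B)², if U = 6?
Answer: 2116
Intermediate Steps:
G(O, S) = -4 + 6*S (G(O, S) = 6*S - 4 = -4 + 6*S)
H = 28 (H = -7*(-4) = 28)
g(y, o) = 2 (g(y, o) = -4 + 6*1 = -4 + 6 = 2)
B = -48 (B = -74 + 26 = -48)
(g(H, 12) + B)² = (2 - 48)² = (-46)² = 2116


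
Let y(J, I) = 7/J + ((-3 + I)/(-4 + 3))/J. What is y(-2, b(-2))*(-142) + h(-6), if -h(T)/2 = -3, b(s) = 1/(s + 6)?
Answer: 2793/4 ≈ 698.25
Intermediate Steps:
b(s) = 1/(6 + s)
h(T) = 6 (h(T) = -2*(-3) = 6)
y(J, I) = 7/J + (3 - I)/J (y(J, I) = 7/J + ((-3 + I)/(-1))/J = 7/J + ((-3 + I)*(-1))/J = 7/J + (3 - I)/J)
y(-2, b(-2))*(-142) + h(-6) = ((10 - 1/(6 - 2))/(-2))*(-142) + 6 = -(10 - 1/4)/2*(-142) + 6 = -(10 - 1*¼)/2*(-142) + 6 = -(10 - ¼)/2*(-142) + 6 = -½*39/4*(-142) + 6 = -39/8*(-142) + 6 = 2769/4 + 6 = 2793/4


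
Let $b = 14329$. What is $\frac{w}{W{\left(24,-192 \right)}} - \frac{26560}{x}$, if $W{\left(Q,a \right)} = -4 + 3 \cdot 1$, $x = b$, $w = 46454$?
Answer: $- \frac{665665926}{14329} \approx -46456.0$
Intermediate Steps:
$x = 14329$
$W{\left(Q,a \right)} = -1$ ($W{\left(Q,a \right)} = -4 + 3 = -1$)
$\frac{w}{W{\left(24,-192 \right)}} - \frac{26560}{x} = \frac{46454}{-1} - \frac{26560}{14329} = 46454 \left(-1\right) - \frac{26560}{14329} = -46454 - \frac{26560}{14329} = - \frac{665665926}{14329}$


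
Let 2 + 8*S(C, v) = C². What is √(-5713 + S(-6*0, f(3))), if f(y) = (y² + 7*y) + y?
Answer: I*√22853/2 ≈ 75.586*I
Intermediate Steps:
f(y) = y² + 8*y
S(C, v) = -¼ + C²/8
√(-5713 + S(-6*0, f(3))) = √(-5713 + (-¼ + (-6*0)²/8)) = √(-5713 + (-¼ + (⅛)*0²)) = √(-5713 + (-¼ + (⅛)*0)) = √(-5713 + (-¼ + 0)) = √(-5713 - ¼) = √(-22853/4) = I*√22853/2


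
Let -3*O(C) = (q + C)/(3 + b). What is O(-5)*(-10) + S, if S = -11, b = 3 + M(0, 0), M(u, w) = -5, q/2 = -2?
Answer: -41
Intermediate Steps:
q = -4 (q = 2*(-2) = -4)
b = -2 (b = 3 - 5 = -2)
O(C) = 4/3 - C/3 (O(C) = -(-4 + C)/(3*(3 - 2)) = -(-4 + C)/(3*1) = -(-4 + C)/3 = 4/3 - C/3)
O(-5)*(-10) + S = (4/3 - ⅓*(-5))*(-10) - 11 = (4/3 + 5/3)*(-10) - 11 = 3*(-10) - 11 = -30 - 11 = -41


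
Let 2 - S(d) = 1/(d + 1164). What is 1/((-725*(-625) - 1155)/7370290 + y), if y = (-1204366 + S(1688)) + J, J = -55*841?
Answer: -2102006708/2628809398987437 ≈ -7.9960e-7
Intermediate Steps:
S(d) = 2 - 1/(1164 + d) (S(d) = 2 - 1/(d + 1164) = 2 - 1/(1164 + d))
J = -46255
y = -3566765389/2852 (y = (-1204366 + (2327 + 2*1688)/(1164 + 1688)) - 46255 = (-1204366 + (2327 + 3376)/2852) - 46255 = (-1204366 + (1/2852)*5703) - 46255 = (-1204366 + 5703/2852) - 46255 = -3434846129/2852 - 46255 = -3566765389/2852 ≈ -1.2506e+6)
1/((-725*(-625) - 1155)/7370290 + y) = 1/((-725*(-625) - 1155)/7370290 - 3566765389/2852) = 1/((453125 - 1155)*(1/7370290) - 3566765389/2852) = 1/(451970*(1/7370290) - 3566765389/2852) = 1/(45197/737029 - 3566765389/2852) = 1/(-2628809398987437/2102006708) = -2102006708/2628809398987437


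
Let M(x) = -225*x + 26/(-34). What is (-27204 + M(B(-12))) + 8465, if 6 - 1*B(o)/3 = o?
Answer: -525126/17 ≈ -30890.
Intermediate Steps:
B(o) = 18 - 3*o
M(x) = -13/17 - 225*x (M(x) = -225*x + 26*(-1/34) = -75*3*x - 13/17 = -225*x - 13/17 = -13/17 - 225*x)
(-27204 + M(B(-12))) + 8465 = (-27204 + (-13/17 - 225*(18 - 3*(-12)))) + 8465 = (-27204 + (-13/17 - 225*(18 + 36))) + 8465 = (-27204 + (-13/17 - 225*54)) + 8465 = (-27204 + (-13/17 - 12150)) + 8465 = (-27204 - 206563/17) + 8465 = -669031/17 + 8465 = -525126/17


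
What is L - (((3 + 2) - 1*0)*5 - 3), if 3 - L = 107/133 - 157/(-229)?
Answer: -624067/30457 ≈ -20.490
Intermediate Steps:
L = 45987/30457 (L = 3 - (107/133 - 157/(-229)) = 3 - (107*(1/133) - 157*(-1/229)) = 3 - (107/133 + 157/229) = 3 - 1*45384/30457 = 3 - 45384/30457 = 45987/30457 ≈ 1.5099)
L - (((3 + 2) - 1*0)*5 - 3) = 45987/30457 - (((3 + 2) - 1*0)*5 - 3) = 45987/30457 - ((5 + 0)*5 - 3) = 45987/30457 - (5*5 - 3) = 45987/30457 - (25 - 3) = 45987/30457 - 1*22 = 45987/30457 - 22 = -624067/30457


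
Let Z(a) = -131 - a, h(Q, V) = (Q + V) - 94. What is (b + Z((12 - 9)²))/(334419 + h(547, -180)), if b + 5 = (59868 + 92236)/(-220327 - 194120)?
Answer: -60246919/138712095324 ≈ -0.00043433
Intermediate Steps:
h(Q, V) = -94 + Q + V
b = -2224339/414447 (b = -5 + (59868 + 92236)/(-220327 - 194120) = -5 + 152104/(-414447) = -5 + 152104*(-1/414447) = -5 - 152104/414447 = -2224339/414447 ≈ -5.3670)
(b + Z((12 - 9)²))/(334419 + h(547, -180)) = (-2224339/414447 + (-131 - (12 - 9)²))/(334419 + (-94 + 547 - 180)) = (-2224339/414447 + (-131 - 1*3²))/(334419 + 273) = (-2224339/414447 + (-131 - 1*9))/334692 = (-2224339/414447 + (-131 - 9))*(1/334692) = (-2224339/414447 - 140)*(1/334692) = -60246919/414447*1/334692 = -60246919/138712095324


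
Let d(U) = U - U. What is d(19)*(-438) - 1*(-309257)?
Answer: 309257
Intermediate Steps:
d(U) = 0
d(19)*(-438) - 1*(-309257) = 0*(-438) - 1*(-309257) = 0 + 309257 = 309257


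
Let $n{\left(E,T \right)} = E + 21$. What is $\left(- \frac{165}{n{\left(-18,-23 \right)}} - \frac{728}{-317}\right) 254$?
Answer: $- \frac{4243578}{317} \approx -13387.0$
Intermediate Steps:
$n{\left(E,T \right)} = 21 + E$
$\left(- \frac{165}{n{\left(-18,-23 \right)}} - \frac{728}{-317}\right) 254 = \left(- \frac{165}{21 - 18} - \frac{728}{-317}\right) 254 = \left(- \frac{165}{3} - - \frac{728}{317}\right) 254 = \left(\left(-165\right) \frac{1}{3} + \frac{728}{317}\right) 254 = \left(-55 + \frac{728}{317}\right) 254 = \left(- \frac{16707}{317}\right) 254 = - \frac{4243578}{317}$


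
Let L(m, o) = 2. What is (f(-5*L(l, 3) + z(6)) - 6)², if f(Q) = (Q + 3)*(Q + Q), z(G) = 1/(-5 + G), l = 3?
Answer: 10404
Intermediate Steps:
f(Q) = 2*Q*(3 + Q) (f(Q) = (3 + Q)*(2*Q) = 2*Q*(3 + Q))
(f(-5*L(l, 3) + z(6)) - 6)² = (2*(-5*2 + 1/(-5 + 6))*(3 + (-5*2 + 1/(-5 + 6))) - 6)² = (2*(-10 + 1/1)*(3 + (-10 + 1/1)) - 6)² = (2*(-10 + 1)*(3 + (-10 + 1)) - 6)² = (2*(-9)*(3 - 9) - 6)² = (2*(-9)*(-6) - 6)² = (108 - 6)² = 102² = 10404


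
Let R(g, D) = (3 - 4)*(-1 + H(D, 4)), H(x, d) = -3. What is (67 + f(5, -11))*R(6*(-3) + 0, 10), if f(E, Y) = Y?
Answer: 224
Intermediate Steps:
R(g, D) = 4 (R(g, D) = (3 - 4)*(-1 - 3) = -1*(-4) = 4)
(67 + f(5, -11))*R(6*(-3) + 0, 10) = (67 - 11)*4 = 56*4 = 224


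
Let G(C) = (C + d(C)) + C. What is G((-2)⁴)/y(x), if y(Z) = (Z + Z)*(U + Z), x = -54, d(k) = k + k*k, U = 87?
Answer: -76/891 ≈ -0.085297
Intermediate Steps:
d(k) = k + k²
G(C) = 2*C + C*(1 + C) (G(C) = (C + C*(1 + C)) + C = 2*C + C*(1 + C))
y(Z) = 2*Z*(87 + Z) (y(Z) = (Z + Z)*(87 + Z) = (2*Z)*(87 + Z) = 2*Z*(87 + Z))
G((-2)⁴)/y(x) = ((-2)⁴*(3 + (-2)⁴))/((2*(-54)*(87 - 54))) = (16*(3 + 16))/((2*(-54)*33)) = (16*19)/(-3564) = 304*(-1/3564) = -76/891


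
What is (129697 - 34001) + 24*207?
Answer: 100664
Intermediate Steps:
(129697 - 34001) + 24*207 = 95696 + 4968 = 100664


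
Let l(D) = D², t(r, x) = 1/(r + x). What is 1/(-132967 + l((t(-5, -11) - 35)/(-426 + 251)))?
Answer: -7840000/1042460965279 ≈ -7.5207e-6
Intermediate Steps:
1/(-132967 + l((t(-5, -11) - 35)/(-426 + 251))) = 1/(-132967 + ((1/(-5 - 11) - 35)/(-426 + 251))²) = 1/(-132967 + ((1/(-16) - 35)/(-175))²) = 1/(-132967 + ((-1/16 - 35)*(-1/175))²) = 1/(-132967 + (-561/16*(-1/175))²) = 1/(-132967 + (561/2800)²) = 1/(-132967 + 314721/7840000) = 1/(-1042460965279/7840000) = -7840000/1042460965279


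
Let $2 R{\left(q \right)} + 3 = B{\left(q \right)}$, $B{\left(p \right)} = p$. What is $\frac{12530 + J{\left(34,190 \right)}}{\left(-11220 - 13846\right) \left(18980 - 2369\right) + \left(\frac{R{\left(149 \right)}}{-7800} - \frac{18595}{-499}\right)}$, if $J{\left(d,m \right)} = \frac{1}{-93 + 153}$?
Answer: $- \frac{48769330870}{1620600330052627} \approx -3.0093 \cdot 10^{-5}$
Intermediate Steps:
$J{\left(d,m \right)} = \frac{1}{60}$
$R{\left(q \right)} = - \frac{3}{2} + \frac{q}{2}$
$\frac{12530 + J{\left(34,190 \right)}}{\left(-11220 - 13846\right) \left(18980 - 2369\right) + \left(\frac{R{\left(149 \right)}}{-7800} - \frac{18595}{-499}\right)} = \frac{12530 + \frac{1}{60}}{\left(-11220 - 13846\right) \left(18980 - 2369\right) + \left(\frac{- \frac{3}{2} + \frac{1}{2} \cdot 149}{-7800} - \frac{18595}{-499}\right)} = \frac{751801}{60 \left(\left(-25066\right) 16611 + \left(\left(- \frac{3}{2} + \frac{149}{2}\right) \left(- \frac{1}{7800}\right) - - \frac{18595}{499}\right)\right)} = \frac{751801}{60 \left(-416371326 + \left(73 \left(- \frac{1}{7800}\right) + \frac{18595}{499}\right)\right)} = \frac{751801}{60 \left(-416371326 + \left(- \frac{73}{7800} + \frac{18595}{499}\right)\right)} = \frac{751801}{60 \left(-416371326 + \frac{145004573}{3892200}\right)} = \frac{751801}{60 \left(- \frac{1620600330052627}{3892200}\right)} = \frac{751801}{60} \left(- \frac{3892200}{1620600330052627}\right) = - \frac{48769330870}{1620600330052627}$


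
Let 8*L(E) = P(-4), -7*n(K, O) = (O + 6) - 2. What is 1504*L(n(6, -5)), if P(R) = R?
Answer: -752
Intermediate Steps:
n(K, O) = -4/7 - O/7 (n(K, O) = -((O + 6) - 2)/7 = -((6 + O) - 2)/7 = -(4 + O)/7 = -4/7 - O/7)
L(E) = -½ (L(E) = (⅛)*(-4) = -½)
1504*L(n(6, -5)) = 1504*(-½) = -752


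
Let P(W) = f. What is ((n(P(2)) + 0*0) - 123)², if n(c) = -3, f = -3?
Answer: 15876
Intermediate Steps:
P(W) = -3
((n(P(2)) + 0*0) - 123)² = ((-3 + 0*0) - 123)² = ((-3 + 0) - 123)² = (-3 - 123)² = (-126)² = 15876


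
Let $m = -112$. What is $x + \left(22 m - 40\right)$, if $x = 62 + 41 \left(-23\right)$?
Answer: $-3385$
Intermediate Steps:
$x = -881$ ($x = 62 - 943 = -881$)
$x + \left(22 m - 40\right) = -881 + \left(22 \left(-112\right) - 40\right) = -881 - 2504 = -3385$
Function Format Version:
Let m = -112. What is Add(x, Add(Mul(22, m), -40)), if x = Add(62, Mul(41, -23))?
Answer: -3385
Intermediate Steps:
x = -881 (x = Add(62, -943) = -881)
Add(x, Add(Mul(22, m), -40)) = Add(-881, Add(Mul(22, -112), -40)) = Add(-881, Add(-2464, -40)) = Add(-881, -2504) = -3385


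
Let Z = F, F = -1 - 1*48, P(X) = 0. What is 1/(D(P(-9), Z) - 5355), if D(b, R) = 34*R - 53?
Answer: -1/7074 ≈ -0.00014136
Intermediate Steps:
F = -49 (F = -1 - 48 = -49)
Z = -49
D(b, R) = -53 + 34*R
1/(D(P(-9), Z) - 5355) = 1/((-53 + 34*(-49)) - 5355) = 1/((-53 - 1666) - 5355) = 1/(-1719 - 5355) = 1/(-7074) = -1/7074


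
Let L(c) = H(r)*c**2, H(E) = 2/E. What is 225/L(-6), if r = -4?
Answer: -25/2 ≈ -12.500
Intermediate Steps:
L(c) = -c**2/2 (L(c) = (2/(-4))*c**2 = (2*(-1/4))*c**2 = -c**2/2)
225/L(-6) = 225/((-1/2*(-6)**2)) = 225/((-1/2*36)) = 225/(-18) = 225*(-1/18) = -25/2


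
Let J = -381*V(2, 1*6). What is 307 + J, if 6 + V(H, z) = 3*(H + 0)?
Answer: 307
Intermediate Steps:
V(H, z) = -6 + 3*H (V(H, z) = -6 + 3*(H + 0) = -6 + 3*H)
J = 0 (J = -381*(-6 + 3*2) = -381*(-6 + 6) = -381*0 = 0)
307 + J = 307 + 0 = 307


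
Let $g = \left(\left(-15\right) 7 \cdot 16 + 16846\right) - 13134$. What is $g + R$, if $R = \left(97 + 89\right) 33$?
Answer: $8170$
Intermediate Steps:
$g = 2032$ ($g = \left(\left(-105\right) 16 + 16846\right) - 13134 = \left(-1680 + 16846\right) - 13134 = 15166 - 13134 = 2032$)
$R = 6138$ ($R = 186 \cdot 33 = 6138$)
$g + R = 2032 + 6138 = 8170$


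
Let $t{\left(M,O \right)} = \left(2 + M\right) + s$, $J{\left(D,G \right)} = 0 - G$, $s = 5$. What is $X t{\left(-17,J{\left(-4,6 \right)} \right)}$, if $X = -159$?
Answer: $1590$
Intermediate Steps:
$J{\left(D,G \right)} = - G$
$t{\left(M,O \right)} = 7 + M$ ($t{\left(M,O \right)} = \left(2 + M\right) + 5 = 7 + M$)
$X t{\left(-17,J{\left(-4,6 \right)} \right)} = - 159 \left(7 - 17\right) = \left(-159\right) \left(-10\right) = 1590$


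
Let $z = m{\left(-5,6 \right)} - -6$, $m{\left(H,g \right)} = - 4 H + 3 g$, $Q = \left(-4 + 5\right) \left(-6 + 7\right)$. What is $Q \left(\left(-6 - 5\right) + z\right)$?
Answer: $33$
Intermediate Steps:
$Q = 1$ ($Q = 1 \cdot 1 = 1$)
$z = 44$ ($z = \left(\left(-4\right) \left(-5\right) + 3 \cdot 6\right) - -6 = \left(20 + 18\right) + 6 = 38 + 6 = 44$)
$Q \left(\left(-6 - 5\right) + z\right) = 1 \left(\left(-6 - 5\right) + 44\right) = 1 \left(-11 + 44\right) = 1 \cdot 33 = 33$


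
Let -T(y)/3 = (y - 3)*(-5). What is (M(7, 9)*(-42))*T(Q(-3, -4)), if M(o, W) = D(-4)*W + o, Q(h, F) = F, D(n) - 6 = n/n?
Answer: 308700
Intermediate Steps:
D(n) = 7 (D(n) = 6 + n/n = 6 + 1 = 7)
M(o, W) = o + 7*W (M(o, W) = 7*W + o = o + 7*W)
T(y) = -45 + 15*y (T(y) = -3*(y - 3)*(-5) = -3*(-3 + y)*(-5) = -3*(15 - 5*y) = -45 + 15*y)
(M(7, 9)*(-42))*T(Q(-3, -4)) = ((7 + 7*9)*(-42))*(-45 + 15*(-4)) = ((7 + 63)*(-42))*(-45 - 60) = (70*(-42))*(-105) = -2940*(-105) = 308700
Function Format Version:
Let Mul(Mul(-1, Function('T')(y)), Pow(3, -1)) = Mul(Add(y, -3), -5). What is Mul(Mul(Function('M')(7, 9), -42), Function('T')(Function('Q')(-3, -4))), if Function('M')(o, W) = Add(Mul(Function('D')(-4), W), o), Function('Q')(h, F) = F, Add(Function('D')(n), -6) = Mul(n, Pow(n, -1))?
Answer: 308700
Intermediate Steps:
Function('D')(n) = 7 (Function('D')(n) = Add(6, Mul(n, Pow(n, -1))) = Add(6, 1) = 7)
Function('M')(o, W) = Add(o, Mul(7, W)) (Function('M')(o, W) = Add(Mul(7, W), o) = Add(o, Mul(7, W)))
Function('T')(y) = Add(-45, Mul(15, y)) (Function('T')(y) = Mul(-3, Mul(Add(y, -3), -5)) = Mul(-3, Mul(Add(-3, y), -5)) = Mul(-3, Add(15, Mul(-5, y))) = Add(-45, Mul(15, y)))
Mul(Mul(Function('M')(7, 9), -42), Function('T')(Function('Q')(-3, -4))) = Mul(Mul(Add(7, Mul(7, 9)), -42), Add(-45, Mul(15, -4))) = Mul(Mul(Add(7, 63), -42), Add(-45, -60)) = Mul(Mul(70, -42), -105) = Mul(-2940, -105) = 308700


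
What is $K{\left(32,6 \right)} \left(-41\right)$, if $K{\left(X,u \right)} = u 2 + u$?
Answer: $-738$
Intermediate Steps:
$K{\left(X,u \right)} = 3 u$ ($K{\left(X,u \right)} = 2 u + u = 3 u$)
$K{\left(32,6 \right)} \left(-41\right) = 3 \cdot 6 \left(-41\right) = 18 \left(-41\right) = -738$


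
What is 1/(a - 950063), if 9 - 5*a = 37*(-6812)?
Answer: -5/4498262 ≈ -1.1115e-6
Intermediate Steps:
a = 252053/5 (a = 9/5 - 37*(-6812)/5 = 9/5 - 1/5*(-252044) = 9/5 + 252044/5 = 252053/5 ≈ 50411.)
1/(a - 950063) = 1/(252053/5 - 950063) = 1/(-4498262/5) = -5/4498262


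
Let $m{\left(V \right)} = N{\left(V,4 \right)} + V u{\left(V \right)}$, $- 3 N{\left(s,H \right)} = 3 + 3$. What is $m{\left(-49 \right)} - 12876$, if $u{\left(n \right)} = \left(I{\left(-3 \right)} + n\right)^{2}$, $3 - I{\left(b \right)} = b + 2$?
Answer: $-112103$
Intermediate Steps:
$N{\left(s,H \right)} = -2$ ($N{\left(s,H \right)} = - \frac{3 + 3}{3} = \left(- \frac{1}{3}\right) 6 = -2$)
$I{\left(b \right)} = 1 - b$ ($I{\left(b \right)} = 3 - \left(b + 2\right) = 3 - \left(2 + b\right) = 1 - b$)
$u{\left(n \right)} = \left(4 + n\right)^{2}$ ($u{\left(n \right)} = \left(\left(1 - -3\right) + n\right)^{2} = \left(\left(1 + 3\right) + n\right)^{2} = \left(4 + n\right)^{2}$)
$m{\left(V \right)} = -2 + V \left(4 + V\right)^{2}$
$m{\left(-49 \right)} - 12876 = \left(-2 - 49 \left(4 - 49\right)^{2}\right) - 12876 = \left(-2 - 49 \left(-45\right)^{2}\right) - 12876 = \left(-2 - 99225\right) - 12876 = -99227 - 12876 = -112103$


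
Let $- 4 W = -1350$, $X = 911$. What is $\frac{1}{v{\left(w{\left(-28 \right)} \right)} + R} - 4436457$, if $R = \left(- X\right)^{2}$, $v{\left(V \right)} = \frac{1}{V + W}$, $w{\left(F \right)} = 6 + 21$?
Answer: $- \frac{2684111545867098}{605012411} \approx -4.4365 \cdot 10^{6}$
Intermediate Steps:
$w{\left(F \right)} = 27$
$W = \frac{675}{2}$ ($W = \left(- \frac{1}{4}\right) \left(-1350\right) = \frac{675}{2} \approx 337.5$)
$v{\left(V \right)} = \frac{1}{\frac{675}{2} + V}$ ($v{\left(V \right)} = \frac{1}{V + \frac{675}{2}} = \frac{1}{\frac{675}{2} + V}$)
$R = 829921$ ($R = \left(\left(-1\right) 911\right)^{2} = \left(-911\right)^{2} = 829921$)
$\frac{1}{v{\left(w{\left(-28 \right)} \right)} + R} - 4436457 = \frac{1}{\frac{2}{675 + 2 \cdot 27} + 829921} - 4436457 = \frac{1}{\frac{2}{675 + 54} + 829921} - 4436457 = \frac{1}{\frac{2}{729} + 829921} - 4436457 = \frac{1}{\frac{605012411}{729}} - 4436457 = \frac{729}{605012411} - 4436457 = - \frac{2684111545867098}{605012411}$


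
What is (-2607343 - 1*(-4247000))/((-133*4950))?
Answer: -1639657/658350 ≈ -2.4906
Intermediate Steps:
(-2607343 - 1*(-4247000))/((-133*4950)) = (-2607343 + 4247000)/(-658350) = 1639657*(-1/658350) = -1639657/658350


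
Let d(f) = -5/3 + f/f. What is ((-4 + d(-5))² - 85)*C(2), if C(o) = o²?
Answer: -2276/9 ≈ -252.89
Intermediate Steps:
d(f) = -⅔ (d(f) = -5*⅓ + 1 = -5/3 + 1 = -⅔)
((-4 + d(-5))² - 85)*C(2) = ((-4 - ⅔)² - 85)*2² = ((-14/3)² - 85)*4 = (196/9 - 85)*4 = -569/9*4 = -2276/9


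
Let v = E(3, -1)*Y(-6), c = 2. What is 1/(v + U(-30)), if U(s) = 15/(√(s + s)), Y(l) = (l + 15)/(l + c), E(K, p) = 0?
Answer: 2*I*√15/15 ≈ 0.5164*I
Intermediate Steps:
Y(l) = (15 + l)/(2 + l) (Y(l) = (l + 15)/(l + 2) = (15 + l)/(2 + l))
U(s) = 15*√2/(2*√s) (U(s) = 15/(√(2*s)) = 15/((√2*√s)) = 15*(√2/(2*√s)) = 15*√2/(2*√s))
v = 0 (v = 0*((15 - 6)/(2 - 6)) = 0*(9/(-4)) = 0*(-¼*9) = 0*(-9/4) = 0)
1/(v + U(-30)) = 1/(0 + 15*√2/(2*√(-30))) = 1/(0 + 15*√2*(-I*√30/30)/2) = 1/(0 - I*√15/2) = 1/(-I*√15/2) = 2*I*√15/15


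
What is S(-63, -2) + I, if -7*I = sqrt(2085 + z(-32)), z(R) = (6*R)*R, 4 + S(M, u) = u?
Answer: -6 - sqrt(8229)/7 ≈ -18.959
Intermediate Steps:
S(M, u) = -4 + u
z(R) = 6*R**2
I = -sqrt(8229)/7 (I = -sqrt(2085 + 6*(-32)**2)/7 = -sqrt(2085 + 6*1024)/7 = -sqrt(2085 + 6144)/7 = -sqrt(8229)/7 ≈ -12.959)
S(-63, -2) + I = (-4 - 2) - sqrt(8229)/7 = -6 - sqrt(8229)/7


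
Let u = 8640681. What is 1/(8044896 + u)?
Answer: 1/16685577 ≈ 5.9932e-8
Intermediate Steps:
1/(8044896 + u) = 1/(8044896 + 8640681) = 1/16685577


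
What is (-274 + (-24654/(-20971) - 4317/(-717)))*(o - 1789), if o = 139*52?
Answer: -7273233843309/5012069 ≈ -1.4511e+6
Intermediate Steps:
o = 7228
(-274 + (-24654/(-20971) - 4317/(-717)))*(o - 1789) = (-274 + (-24654/(-20971) - 4317/(-717)))*(7228 - 1789) = (-274 + (-24654*(-1/20971) - 4317*(-1/717)))*5439 = (-274 + (24654/20971 + 1439/239))*5439 = (-274 + 36069575/5012069)*5439 = -1337237331/5012069*5439 = -7273233843309/5012069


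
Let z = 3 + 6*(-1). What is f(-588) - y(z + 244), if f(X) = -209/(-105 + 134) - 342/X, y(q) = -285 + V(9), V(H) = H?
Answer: 765563/2842 ≈ 269.37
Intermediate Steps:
z = -3 (z = 3 - 6 = -3)
y(q) = -276 (y(q) = -285 + 9 = -276)
f(X) = -209/29 - 342/X
f(-588) - y(z + 244) = (-209/29 - 342/(-588)) - 1*(-276) = (-209/29 - 342*(-1/588)) + 276 = (-209/29 + 57/98) + 276 = -18829/2842 + 276 = 765563/2842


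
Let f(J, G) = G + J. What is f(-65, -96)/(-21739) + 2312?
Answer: 50260729/21739 ≈ 2312.0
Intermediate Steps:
f(-65, -96)/(-21739) + 2312 = (-96 - 65)/(-21739) + 2312 = -161*(-1/21739) + 2312 = 161/21739 + 2312 = 50260729/21739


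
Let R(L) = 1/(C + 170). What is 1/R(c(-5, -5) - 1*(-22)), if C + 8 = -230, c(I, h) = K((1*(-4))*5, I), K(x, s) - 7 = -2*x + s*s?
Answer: -68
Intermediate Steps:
K(x, s) = 7 + s² - 2*x (K(x, s) = 7 + (-2*x + s*s) = 7 + (-2*x + s²) = 7 + (s² - 2*x) = 7 + s² - 2*x)
c(I, h) = 47 + I² (c(I, h) = 7 + I² - 2*1*(-4)*5 = 7 + I² - (-8)*5 = 7 + I² - 2*(-20) = 7 + I² + 40 = 47 + I²)
C = -238 (C = -8 - 230 = -238)
R(L) = -1/68 (R(L) = 1/(-238 + 170) = 1/(-68) = -1/68)
1/R(c(-5, -5) - 1*(-22)) = 1/(-1/68) = -68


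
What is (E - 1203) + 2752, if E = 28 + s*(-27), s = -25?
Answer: 2252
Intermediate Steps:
E = 703 (E = 28 - 25*(-27) = 28 + 675 = 703)
(E - 1203) + 2752 = (703 - 1203) + 2752 = -500 + 2752 = 2252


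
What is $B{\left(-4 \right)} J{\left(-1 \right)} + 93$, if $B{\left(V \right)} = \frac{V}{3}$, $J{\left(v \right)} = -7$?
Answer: $\frac{307}{3} \approx 102.33$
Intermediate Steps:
$B{\left(V \right)} = \frac{V}{3}$ ($B{\left(V \right)} = V \frac{1}{3} = \frac{V}{3}$)
$B{\left(-4 \right)} J{\left(-1 \right)} + 93 = \frac{1}{3} \left(-4\right) \left(-7\right) + 93 = \left(- \frac{4}{3}\right) \left(-7\right) + 93 = \frac{28}{3} + 93 = \frac{307}{3}$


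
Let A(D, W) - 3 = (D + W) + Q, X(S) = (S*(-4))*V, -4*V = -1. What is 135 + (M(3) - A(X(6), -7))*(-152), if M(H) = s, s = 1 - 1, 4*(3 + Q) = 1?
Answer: -1803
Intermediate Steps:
Q = -11/4 (Q = -3 + (¼)*1 = -3 + ¼ = -11/4 ≈ -2.7500)
V = ¼ (V = -¼*(-1) = ¼ ≈ 0.25000)
s = 0
X(S) = -S (X(S) = (S*(-4))*(¼) = -4*S*(¼) = -S)
A(D, W) = ¼ + D + W (A(D, W) = 3 + ((D + W) - 11/4) = 3 + (-11/4 + D + W) = ¼ + D + W)
M(H) = 0
135 + (M(3) - A(X(6), -7))*(-152) = 135 + (0 - (¼ - 1*6 - 7))*(-152) = 135 + (0 - (¼ - 6 - 7))*(-152) = 135 + (0 - 1*(-51/4))*(-152) = 135 + (0 + 51/4)*(-152) = 135 + (51/4)*(-152) = 135 - 1938 = -1803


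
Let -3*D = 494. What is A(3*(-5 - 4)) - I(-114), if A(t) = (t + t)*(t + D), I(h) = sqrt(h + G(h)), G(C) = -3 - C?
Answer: 10350 - I*sqrt(3) ≈ 10350.0 - 1.732*I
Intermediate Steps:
D = -494/3 (D = -1/3*494 = -494/3 ≈ -164.67)
I(h) = I*sqrt(3) (I(h) = sqrt(h + (-3 - h)) = sqrt(-3) = I*sqrt(3))
A(t) = 2*t*(-494/3 + t) (A(t) = (t + t)*(t - 494/3) = (2*t)*(-494/3 + t) = 2*t*(-494/3 + t))
A(3*(-5 - 4)) - I(-114) = 2*(3*(-5 - 4))*(-494 + 3*(3*(-5 - 4)))/3 - I*sqrt(3) = 2*(3*(-9))*(-494 + 3*(3*(-9)))/3 - I*sqrt(3) = (2/3)*(-27)*(-494 + 3*(-27)) - I*sqrt(3) = (2/3)*(-27)*(-494 - 81) - I*sqrt(3) = (2/3)*(-27)*(-575) - I*sqrt(3) = 10350 - I*sqrt(3)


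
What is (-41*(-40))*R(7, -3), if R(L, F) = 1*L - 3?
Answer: 6560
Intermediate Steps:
R(L, F) = -3 + L (R(L, F) = L - 3 = -3 + L)
(-41*(-40))*R(7, -3) = (-41*(-40))*(-3 + 7) = 1640*4 = 6560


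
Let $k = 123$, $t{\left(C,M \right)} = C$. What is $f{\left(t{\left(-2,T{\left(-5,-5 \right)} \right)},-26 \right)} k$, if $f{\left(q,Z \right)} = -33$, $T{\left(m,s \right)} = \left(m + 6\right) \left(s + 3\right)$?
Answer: $-4059$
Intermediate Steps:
$T{\left(m,s \right)} = \left(3 + s\right) \left(6 + m\right)$ ($T{\left(m,s \right)} = \left(6 + m\right) \left(3 + s\right) = \left(3 + s\right) \left(6 + m\right)$)
$f{\left(t{\left(-2,T{\left(-5,-5 \right)} \right)},-26 \right)} k = \left(-33\right) 123 = -4059$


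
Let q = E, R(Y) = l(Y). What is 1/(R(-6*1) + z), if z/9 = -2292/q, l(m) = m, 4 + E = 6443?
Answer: -6439/59262 ≈ -0.10865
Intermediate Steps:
E = 6439 (E = -4 + 6443 = 6439)
R(Y) = Y
q = 6439
z = -20628/6439 (z = 9*(-2292/6439) = -20628/6439 ≈ -3.2036)
1/(R(-6*1) + z) = 1/(-6*1 - 20628/6439) = 1/(-6 - 20628/6439) = 1/(-59262/6439) = -6439/59262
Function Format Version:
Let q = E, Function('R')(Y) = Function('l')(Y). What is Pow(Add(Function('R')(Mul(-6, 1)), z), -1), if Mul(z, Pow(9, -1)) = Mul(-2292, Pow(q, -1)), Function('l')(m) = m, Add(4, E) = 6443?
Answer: Rational(-6439, 59262) ≈ -0.10865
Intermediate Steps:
E = 6439 (E = Add(-4, 6443) = 6439)
Function('R')(Y) = Y
q = 6439
z = Rational(-20628, 6439) (z = Mul(9, Mul(-2292, Pow(6439, -1))) = Mul(9, Mul(-2292, Rational(1, 6439))) = Mul(9, Rational(-2292, 6439)) = Rational(-20628, 6439) ≈ -3.2036)
Pow(Add(Function('R')(Mul(-6, 1)), z), -1) = Pow(Add(Mul(-6, 1), Rational(-20628, 6439)), -1) = Pow(Add(-6, Rational(-20628, 6439)), -1) = Pow(Rational(-59262, 6439), -1) = Rational(-6439, 59262)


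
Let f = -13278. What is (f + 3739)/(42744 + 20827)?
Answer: -9539/63571 ≈ -0.15005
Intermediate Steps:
(f + 3739)/(42744 + 20827) = (-13278 + 3739)/(42744 + 20827) = -9539/63571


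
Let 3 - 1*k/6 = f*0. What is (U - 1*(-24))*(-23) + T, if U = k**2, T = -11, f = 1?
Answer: -8015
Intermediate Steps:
k = 18 (k = 18 - 6*0 = 18 + 0 = 18)
U = 324 (U = 18**2 = 324)
(U - 1*(-24))*(-23) + T = (324 - 1*(-24))*(-23) - 11 = (324 + 24)*(-23) - 11 = 348*(-23) - 11 = -8004 - 11 = -8015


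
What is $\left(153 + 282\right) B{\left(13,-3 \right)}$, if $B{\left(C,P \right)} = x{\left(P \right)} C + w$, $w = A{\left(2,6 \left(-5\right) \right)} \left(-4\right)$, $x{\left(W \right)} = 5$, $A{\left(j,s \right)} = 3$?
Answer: $23055$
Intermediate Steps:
$w = -12$ ($w = 3 \left(-4\right) = -12$)
$B{\left(C,P \right)} = -12 + 5 C$ ($B{\left(C,P \right)} = 5 C - 12 = -12 + 5 C$)
$\left(153 + 282\right) B{\left(13,-3 \right)} = \left(153 + 282\right) \left(-12 + 5 \cdot 13\right) = 435 \left(-12 + 65\right) = 435 \cdot 53 = 23055$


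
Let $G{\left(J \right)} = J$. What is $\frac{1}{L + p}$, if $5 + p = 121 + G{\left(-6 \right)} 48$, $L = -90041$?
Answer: $- \frac{1}{90213} \approx -1.1085 \cdot 10^{-5}$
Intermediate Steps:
$p = -172$ ($p = -5 + \left(121 - 288\right) = -5 - 167 = -172$)
$\frac{1}{L + p} = \frac{1}{-90041 - 172} = \frac{1}{-90213} = - \frac{1}{90213}$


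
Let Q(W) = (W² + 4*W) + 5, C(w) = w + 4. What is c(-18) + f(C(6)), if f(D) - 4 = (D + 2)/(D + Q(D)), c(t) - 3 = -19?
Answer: -1848/155 ≈ -11.923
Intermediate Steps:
C(w) = 4 + w
Q(W) = 5 + W² + 4*W
c(t) = -16 (c(t) = 3 - 19 = -16)
f(D) = 4 + (2 + D)/(5 + D² + 5*D) (f(D) = 4 + (D + 2)/(D + (5 + D² + 4*D)) = 4 + (2 + D)/(5 + D² + 5*D))
c(-18) + f(C(6)) = -16 + (22 + 4*(4 + 6)² + 21*(4 + 6))/(5 + (4 + 6)² + 5*(4 + 6)) = -16 + (22 + 4*10² + 21*10)/(5 + 10² + 5*10) = -16 + (22 + 4*100 + 210)/(5 + 100 + 50) = -16 + (22 + 400 + 210)/155 = -16 + (1/155)*632 = -16 + 632/155 = -1848/155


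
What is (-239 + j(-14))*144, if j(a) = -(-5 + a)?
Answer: -31680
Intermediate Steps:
j(a) = 5 - a
(-239 + j(-14))*144 = (-239 + (5 - 1*(-14)))*144 = (-239 + (5 + 14))*144 = (-239 + 19)*144 = -220*144 = -31680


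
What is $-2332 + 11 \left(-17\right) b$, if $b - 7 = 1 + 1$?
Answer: $-4015$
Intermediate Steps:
$b = 9$ ($b = 7 + \left(1 + 1\right) = 7 + 2 = 9$)
$-2332 + 11 \left(-17\right) b = -2332 + 11 \left(-17\right) 9 = -2332 - 1683 = -4015$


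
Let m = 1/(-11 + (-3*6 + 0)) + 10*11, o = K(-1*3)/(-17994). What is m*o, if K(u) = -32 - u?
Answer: 1063/5998 ≈ 0.17723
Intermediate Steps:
o = 29/17994 (o = (-32 - (-1)*3)/(-17994) = (-32 - 1*(-3))*(-1/17994) = (-32 + 3)*(-1/17994) = -29*(-1/17994) = 29/17994 ≈ 0.0016116)
m = 3189/29 (m = 1/(-11 + (-18 + 0)) + 110 = 1/(-11 - 18) + 110 = 1/(-29) + 110 = -1/29 + 110 = 3189/29 ≈ 109.97)
m*o = (3189/29)*(29/17994) = 1063/5998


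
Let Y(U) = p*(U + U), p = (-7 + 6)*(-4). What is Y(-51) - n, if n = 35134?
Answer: -35542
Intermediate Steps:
p = 4 (p = -1*(-4) = 4)
Y(U) = 8*U (Y(U) = 4*(U + U) = 4*(2*U) = 8*U)
Y(-51) - n = 8*(-51) - 1*35134 = -408 - 35134 = -35542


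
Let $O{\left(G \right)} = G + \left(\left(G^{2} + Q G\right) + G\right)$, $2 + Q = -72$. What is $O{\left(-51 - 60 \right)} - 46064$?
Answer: $-25751$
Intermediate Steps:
$Q = -74$ ($Q = -2 - 72 = -74$)
$O{\left(G \right)} = G^{2} - 72 G$ ($O{\left(G \right)} = G + \left(\left(G^{2} - 74 G\right) + G\right) = G + \left(G^{2} - 73 G\right) = G^{2} - 72 G$)
$O{\left(-51 - 60 \right)} - 46064 = \left(-51 - 60\right) \left(-72 - 111\right) - 46064 = - 111 \left(-72 - 111\right) - 46064 = \left(-111\right) \left(-183\right) - 46064 = 20313 - 46064 = -25751$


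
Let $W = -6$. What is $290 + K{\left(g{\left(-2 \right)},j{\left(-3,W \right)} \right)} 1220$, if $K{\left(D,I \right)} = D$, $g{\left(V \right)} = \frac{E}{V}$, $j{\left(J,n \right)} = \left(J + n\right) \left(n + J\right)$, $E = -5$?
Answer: $3340$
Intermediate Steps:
$j{\left(J,n \right)} = \left(J + n\right)^{2}$ ($j{\left(J,n \right)} = \left(J + n\right) \left(J + n\right) = \left(J + n\right)^{2}$)
$g{\left(V \right)} = - \frac{5}{V}$
$290 + K{\left(g{\left(-2 \right)},j{\left(-3,W \right)} \right)} 1220 = 290 + - \frac{5}{-2} \cdot 1220 = 290 + \left(-5\right) \left(- \frac{1}{2}\right) 1220 = 290 + \frac{5}{2} \cdot 1220 = 290 + 3050 = 3340$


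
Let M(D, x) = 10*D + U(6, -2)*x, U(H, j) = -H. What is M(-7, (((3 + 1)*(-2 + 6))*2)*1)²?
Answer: 68644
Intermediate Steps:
M(D, x) = -6*x + 10*D (M(D, x) = 10*D + (-1*6)*x = 10*D - 6*x = -6*x + 10*D)
M(-7, (((3 + 1)*(-2 + 6))*2)*1)² = (-6*((3 + 1)*(-2 + 6))*2 + 10*(-7))² = (-6*(4*4)*2 - 70)² = (-6*16*2 - 70)² = (-192 - 70)² = (-262)² = 68644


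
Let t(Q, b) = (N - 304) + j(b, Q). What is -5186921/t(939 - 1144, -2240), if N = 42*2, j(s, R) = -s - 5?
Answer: -5186921/2015 ≈ -2574.2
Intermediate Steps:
j(s, R) = -5 - s
N = 84
t(Q, b) = -225 - b (t(Q, b) = (84 - 304) + (-5 - b) = -220 + (-5 - b) = -225 - b)
-5186921/t(939 - 1144, -2240) = -5186921/(-225 - 1*(-2240)) = -5186921/(-225 + 2240) = -5186921/2015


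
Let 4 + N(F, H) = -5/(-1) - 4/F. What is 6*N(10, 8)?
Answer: 18/5 ≈ 3.6000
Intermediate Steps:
N(F, H) = 1 - 4/F (N(F, H) = -4 + (-5/(-1) - 4/F) = -4 + (-5*(-1) - 4/F) = -4 + (5 - 4/F) = 1 - 4/F)
6*N(10, 8) = 6*((-4 + 10)/10) = 6*((⅒)*6) = 6*(⅗) = 18/5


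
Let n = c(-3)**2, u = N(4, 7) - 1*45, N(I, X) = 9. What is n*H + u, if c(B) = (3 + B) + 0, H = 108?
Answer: -36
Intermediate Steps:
u = -36 (u = 9 - 1*45 = 9 - 45 = -36)
c(B) = 3 + B
n = 0 (n = (3 - 3)**2 = 0**2 = 0)
n*H + u = 0*108 - 36 = 0 - 36 = -36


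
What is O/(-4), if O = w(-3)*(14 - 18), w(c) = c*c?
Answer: 9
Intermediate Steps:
w(c) = c²
O = -36 (O = (-3)²*(14 - 18) = 9*(-4) = -36)
O/(-4) = -36/(-4) = -¼*(-36) = 9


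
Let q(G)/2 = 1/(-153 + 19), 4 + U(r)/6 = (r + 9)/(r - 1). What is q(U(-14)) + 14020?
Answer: 939339/67 ≈ 14020.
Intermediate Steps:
U(r) = -24 + 6*(9 + r)/(-1 + r) (U(r) = -24 + 6*((r + 9)/(r - 1)) = -24 + 6*((9 + r)/(-1 + r)) = -24 + 6*(9 + r)/(-1 + r))
q(G) = -1/67 (q(G) = 2/(-153 + 19) = 2/(-134) = 2*(-1/134) = -1/67)
q(U(-14)) + 14020 = -1/67 + 14020 = 939339/67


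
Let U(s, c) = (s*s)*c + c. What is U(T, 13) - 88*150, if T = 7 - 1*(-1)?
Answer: -12355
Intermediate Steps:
T = 8 (T = 7 + 1 = 8)
U(s, c) = c + c*s² (U(s, c) = s²*c + c = c*s² + c = c + c*s²)
U(T, 13) - 88*150 = 13*(1 + 8²) - 88*150 = 13*(1 + 64) - 13200 = 13*65 - 13200 = 845 - 13200 = -12355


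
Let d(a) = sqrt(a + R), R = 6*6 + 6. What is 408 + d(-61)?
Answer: 408 + I*sqrt(19) ≈ 408.0 + 4.3589*I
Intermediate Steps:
R = 42 (R = 36 + 6 = 42)
d(a) = sqrt(42 + a) (d(a) = sqrt(a + 42) = sqrt(42 + a))
408 + d(-61) = 408 + sqrt(42 - 61) = 408 + sqrt(-19) = 408 + I*sqrt(19)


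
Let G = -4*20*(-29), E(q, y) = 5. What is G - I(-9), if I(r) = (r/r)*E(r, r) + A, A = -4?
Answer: 2319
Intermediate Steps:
G = 2320 (G = -80*(-29) = 2320)
I(r) = 1 (I(r) = (r/r)*5 - 4 = 1*5 - 4 = 5 - 4 = 1)
G - I(-9) = 2320 - 1*1 = 2320 - 1 = 2319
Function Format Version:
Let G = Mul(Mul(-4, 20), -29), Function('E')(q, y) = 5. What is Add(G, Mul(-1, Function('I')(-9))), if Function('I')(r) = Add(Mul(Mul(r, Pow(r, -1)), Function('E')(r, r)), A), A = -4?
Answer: 2319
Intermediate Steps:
G = 2320 (G = Mul(-80, -29) = 2320)
Function('I')(r) = 1 (Function('I')(r) = Add(Mul(Mul(r, Pow(r, -1)), 5), -4) = Add(Mul(1, 5), -4) = Add(5, -4) = 1)
Add(G, Mul(-1, Function('I')(-9))) = Add(2320, Mul(-1, 1)) = Add(2320, -1) = 2319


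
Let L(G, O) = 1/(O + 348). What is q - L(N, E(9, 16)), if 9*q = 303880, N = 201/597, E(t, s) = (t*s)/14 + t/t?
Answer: 764258137/22635 ≈ 33764.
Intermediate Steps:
E(t, s) = 1 + s*t/14 (E(t, s) = (s*t)*(1/14) + 1 = s*t/14 + 1 = 1 + s*t/14)
N = 67/199 (N = 201*(1/597) = 67/199 ≈ 0.33668)
L(G, O) = 1/(348 + O)
q = 303880/9 (q = (⅑)*303880 = 303880/9 ≈ 33764.)
q - L(N, E(9, 16)) = 303880/9 - 1/(348 + (1 + (1/14)*16*9)) = 303880/9 - 1/(348 + (1 + 72/7)) = 303880/9 - 1/(348 + 79/7) = 303880/9 - 1/2515/7 = 303880/9 - 1*7/2515 = 303880/9 - 7/2515 = 764258137/22635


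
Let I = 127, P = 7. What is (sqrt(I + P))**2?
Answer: 134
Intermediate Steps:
(sqrt(I + P))**2 = (sqrt(127 + 7))**2 = (sqrt(134))**2 = 134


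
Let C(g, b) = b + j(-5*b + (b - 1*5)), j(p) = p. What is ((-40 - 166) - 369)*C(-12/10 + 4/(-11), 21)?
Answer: 39100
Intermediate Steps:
C(g, b) = -5 - 3*b (C(g, b) = b + (-5*b + (b - 1*5)) = b + (-5*b + (b - 5)) = b + (-5*b + (-5 + b)) = b + (-5 - 4*b) = -5 - 3*b)
((-40 - 166) - 369)*C(-12/10 + 4/(-11), 21) = ((-40 - 166) - 369)*(-5 - 3*21) = (-206 - 369)*(-5 - 63) = -575*(-68) = 39100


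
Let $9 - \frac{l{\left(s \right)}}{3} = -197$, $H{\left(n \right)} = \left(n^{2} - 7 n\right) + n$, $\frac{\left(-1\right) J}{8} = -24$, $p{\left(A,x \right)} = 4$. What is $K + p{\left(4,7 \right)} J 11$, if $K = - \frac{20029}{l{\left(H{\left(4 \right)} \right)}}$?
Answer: $\frac{5200835}{618} \approx 8415.6$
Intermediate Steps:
$J = 192$ ($J = \left(-8\right) \left(-24\right) = 192$)
$H{\left(n \right)} = n^{2} - 6 n$
$l{\left(s \right)} = 618$ ($l{\left(s \right)} = 27 - -591 = 27 + 591 = 618$)
$K = - \frac{20029}{618} \approx -32.409$
$K + p{\left(4,7 \right)} J 11 = - \frac{20029}{618} + 4 \cdot 192 \cdot 11 = - \frac{20029}{618} + 768 \cdot 11 = - \frac{20029}{618} + 8448 = \frac{5200835}{618}$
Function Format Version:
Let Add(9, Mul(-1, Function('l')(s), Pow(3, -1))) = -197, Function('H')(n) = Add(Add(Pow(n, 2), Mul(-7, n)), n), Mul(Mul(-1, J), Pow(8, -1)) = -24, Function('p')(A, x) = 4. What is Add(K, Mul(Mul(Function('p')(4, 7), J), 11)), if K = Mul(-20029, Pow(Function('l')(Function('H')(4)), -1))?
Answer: Rational(5200835, 618) ≈ 8415.6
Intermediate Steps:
J = 192 (J = Mul(-8, -24) = 192)
Function('H')(n) = Add(Pow(n, 2), Mul(-6, n))
Function('l')(s) = 618 (Function('l')(s) = Add(27, Mul(-3, -197)) = Add(27, 591) = 618)
K = Rational(-20029, 618) (K = Mul(-20029, Pow(618, -1)) = Mul(-20029, Rational(1, 618)) = Rational(-20029, 618) ≈ -32.409)
Add(K, Mul(Mul(Function('p')(4, 7), J), 11)) = Add(Rational(-20029, 618), Mul(Mul(4, 192), 11)) = Add(Rational(-20029, 618), Mul(768, 11)) = Add(Rational(-20029, 618), 8448) = Rational(5200835, 618)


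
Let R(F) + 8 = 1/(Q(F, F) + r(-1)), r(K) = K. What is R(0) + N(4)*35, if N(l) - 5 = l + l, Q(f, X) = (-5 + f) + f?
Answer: 2681/6 ≈ 446.83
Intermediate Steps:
Q(f, X) = -5 + 2*f
N(l) = 5 + 2*l (N(l) = 5 + (l + l) = 5 + 2*l)
R(F) = -8 + 1/(-6 + 2*F) (R(F) = -8 + 1/((-5 + 2*F) - 1) = -8 + 1/(-6 + 2*F))
R(0) + N(4)*35 = (49 - 16*0)/(2*(-3 + 0)) + (5 + 2*4)*35 = (½)*(49 + 0)/(-3) + (5 + 8)*35 = (½)*(-⅓)*49 + 13*35 = -49/6 + 455 = 2681/6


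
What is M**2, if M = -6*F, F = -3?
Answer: 324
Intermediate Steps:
M = 18 (M = -6*(-3) = 18)
M**2 = 18**2 = 324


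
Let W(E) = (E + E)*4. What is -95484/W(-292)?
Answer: 327/8 ≈ 40.875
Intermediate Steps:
W(E) = 8*E (W(E) = (2*E)*4 = 8*E)
-95484/W(-292) = -95484/(8*(-292)) = -95484/(-2336) = -95484*(-1/2336) = 327/8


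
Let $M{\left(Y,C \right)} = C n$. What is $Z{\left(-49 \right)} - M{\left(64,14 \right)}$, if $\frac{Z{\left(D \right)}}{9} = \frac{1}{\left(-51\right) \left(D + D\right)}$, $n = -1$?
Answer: $\frac{23327}{1666} \approx 14.002$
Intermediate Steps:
$M{\left(Y,C \right)} = - C$ ($M{\left(Y,C \right)} = C \left(-1\right) = - C$)
$Z{\left(D \right)} = - \frac{3}{34 D}$ ($Z{\left(D \right)} = \frac{9}{\left(-51\right) \left(D + D\right)} = \frac{9}{\left(-51\right) 2 D} = \frac{9}{\left(-102\right) D} = 9 \left(- \frac{1}{102 D}\right) = - \frac{3}{34 D}$)
$Z{\left(-49 \right)} - M{\left(64,14 \right)} = - \frac{3}{34 \left(-49\right)} - \left(-1\right) 14 = \left(- \frac{3}{34}\right) \left(- \frac{1}{49}\right) - -14 = \frac{3}{1666} + 14 = \frac{23327}{1666}$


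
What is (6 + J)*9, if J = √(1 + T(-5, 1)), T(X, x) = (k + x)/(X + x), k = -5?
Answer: 54 + 9*√2 ≈ 66.728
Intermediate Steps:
T(X, x) = (-5 + x)/(X + x)
J = √2 (J = √(1 + (-5 + 1)/(-5 + 1)) = √(1 - 4/(-4)) = √(1 - ¼*(-4)) = √(1 + 1) = √2 ≈ 1.4142)
(6 + J)*9 = (6 + √2)*9 = 54 + 9*√2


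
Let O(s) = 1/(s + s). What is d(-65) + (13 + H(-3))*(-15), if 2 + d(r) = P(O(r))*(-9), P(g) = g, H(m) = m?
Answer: -19751/130 ≈ -151.93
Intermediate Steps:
O(s) = 1/(2*s)
d(r) = -2 - 9/(2*r) (d(r) = -2 + (1/(2*r))*(-9) = -2 - 9/(2*r))
d(-65) + (13 + H(-3))*(-15) = (-2 - 9/2/(-65)) + (13 - 3)*(-15) = (-2 - 9/2*(-1/65)) + 10*(-15) = (-2 + 9/130) - 150 = -251/130 - 150 = -19751/130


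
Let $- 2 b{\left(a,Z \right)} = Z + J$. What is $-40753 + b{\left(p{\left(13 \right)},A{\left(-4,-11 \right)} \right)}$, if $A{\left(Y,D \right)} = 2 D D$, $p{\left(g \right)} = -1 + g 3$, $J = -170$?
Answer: $-40789$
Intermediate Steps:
$p{\left(g \right)} = -1 + 3 g$
$A{\left(Y,D \right)} = 2 D^{2}$
$b{\left(a,Z \right)} = 85 - \frac{Z}{2}$ ($b{\left(a,Z \right)} = - \frac{Z - 170}{2} = - \frac{-170 + Z}{2} = 85 - \frac{Z}{2}$)
$-40753 + b{\left(p{\left(13 \right)},A{\left(-4,-11 \right)} \right)} = -40753 + \left(85 - \frac{2 \left(-11\right)^{2}}{2}\right) = -40753 + \left(85 - \frac{2 \cdot 121}{2}\right) = -40753 + \left(85 - 121\right) = -40753 - 36 = -40789$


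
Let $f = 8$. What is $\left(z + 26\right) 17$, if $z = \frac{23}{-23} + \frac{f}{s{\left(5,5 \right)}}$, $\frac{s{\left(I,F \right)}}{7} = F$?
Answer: $\frac{15011}{35} \approx 428.89$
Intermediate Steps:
$s{\left(I,F \right)} = 7 F$
$z = - \frac{27}{35}$ ($z = \frac{23}{-23} + \frac{8}{7 \cdot 5} = 23 \left(- \frac{1}{23}\right) + \frac{8}{35} = -1 + 8 \cdot \frac{1}{35} = -1 + \frac{8}{35} = - \frac{27}{35} \approx -0.77143$)
$\left(z + 26\right) 17 = \left(- \frac{27}{35} + 26\right) 17 = \frac{883}{35} \cdot 17 = \frac{15011}{35}$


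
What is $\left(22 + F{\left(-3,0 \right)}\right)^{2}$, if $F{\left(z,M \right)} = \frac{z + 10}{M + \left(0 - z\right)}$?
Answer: $\frac{5329}{9} \approx 592.11$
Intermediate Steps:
$F{\left(z,M \right)} = \frac{10 + z}{M - z}$
$\left(22 + F{\left(-3,0 \right)}\right)^{2} = \left(22 + \frac{10 - 3}{0 - -3}\right)^{2} = \left(22 + \frac{1}{0 + 3} \cdot 7\right)^{2} = \left(22 + \frac{1}{3} \cdot 7\right)^{2} = \left(22 + \frac{7}{3}\right)^{2} = \left(\frac{73}{3}\right)^{2} = \frac{5329}{9}$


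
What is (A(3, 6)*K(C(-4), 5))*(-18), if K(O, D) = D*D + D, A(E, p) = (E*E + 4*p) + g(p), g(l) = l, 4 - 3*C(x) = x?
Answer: -21060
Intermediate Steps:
C(x) = 4/3 - x/3
A(E, p) = E² + 5*p (A(E, p) = (E*E + 4*p) + p = (E² + 4*p) + p = E² + 5*p)
K(O, D) = D + D² (K(O, D) = D² + D = D + D²)
(A(3, 6)*K(C(-4), 5))*(-18) = ((3² + 5*6)*(5*(1 + 5)))*(-18) = ((9 + 30)*(5*6))*(-18) = (39*30)*(-18) = 1170*(-18) = -21060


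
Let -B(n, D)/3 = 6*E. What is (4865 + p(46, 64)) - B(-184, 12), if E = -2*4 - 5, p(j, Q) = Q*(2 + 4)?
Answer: 5015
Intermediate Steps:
p(j, Q) = 6*Q (p(j, Q) = Q*6 = 6*Q)
E = -13 (E = -8 - 5 = -13)
B(n, D) = 234 (B(n, D) = -18*(-13) = -3*(-78) = 234)
(4865 + p(46, 64)) - B(-184, 12) = (4865 + 6*64) - 1*234 = (4865 + 384) - 234 = 5249 - 234 = 5015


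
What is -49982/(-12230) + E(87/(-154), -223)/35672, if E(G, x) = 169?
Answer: 68654799/16779560 ≈ 4.0916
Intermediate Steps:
-49982/(-12230) + E(87/(-154), -223)/35672 = -49982/(-12230) + 169/35672 = -49982*(-1/12230) + 169*(1/35672) = 24991/6115 + 13/2744 = 68654799/16779560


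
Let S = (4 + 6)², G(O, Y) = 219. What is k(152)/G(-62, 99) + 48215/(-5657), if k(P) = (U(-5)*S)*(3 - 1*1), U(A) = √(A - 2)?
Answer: -48215/5657 + 200*I*√7/219 ≈ -8.5231 + 2.4162*I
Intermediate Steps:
U(A) = √(-2 + A)
S = 100 (S = 10² = 100)
k(P) = 200*I*√7 (k(P) = (√(-2 - 5)*100)*(3 - 1*1) = (√(-7)*100)*(3 - 1) = ((I*√7)*100)*2 = (100*I*√7)*2 = 200*I*√7)
k(152)/G(-62, 99) + 48215/(-5657) = (200*I*√7)/219 + 48215/(-5657) = (200*I*√7)*(1/219) + 48215*(-1/5657) = 200*I*√7/219 - 48215/5657 = -48215/5657 + 200*I*√7/219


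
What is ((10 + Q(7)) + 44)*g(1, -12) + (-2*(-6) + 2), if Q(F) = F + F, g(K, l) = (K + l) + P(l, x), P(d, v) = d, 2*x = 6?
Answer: -1550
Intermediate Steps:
x = 3 (x = (1/2)*6 = 3)
g(K, l) = K + 2*l (g(K, l) = (K + l) + l = K + 2*l)
Q(F) = 2*F
((10 + Q(7)) + 44)*g(1, -12) + (-2*(-6) + 2) = ((10 + 2*7) + 44)*(1 + 2*(-12)) + (-2*(-6) + 2) = ((10 + 14) + 44)*(1 - 24) + (12 + 2) = (24 + 44)*(-23) + 14 = 68*(-23) + 14 = -1564 + 14 = -1550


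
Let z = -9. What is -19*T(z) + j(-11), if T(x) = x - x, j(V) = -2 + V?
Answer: -13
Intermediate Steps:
T(x) = 0
-19*T(z) + j(-11) = -19*0 + (-2 - 11) = 0 - 13 = -13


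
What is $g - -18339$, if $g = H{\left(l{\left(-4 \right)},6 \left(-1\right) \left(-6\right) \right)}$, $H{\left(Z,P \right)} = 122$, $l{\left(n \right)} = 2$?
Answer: $18461$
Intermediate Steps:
$g = 122$
$g - -18339 = 122 - -18339 = 122 + 18339 = 18461$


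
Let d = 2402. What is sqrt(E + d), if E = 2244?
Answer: sqrt(4646) ≈ 68.162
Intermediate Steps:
sqrt(E + d) = sqrt(2244 + 2402) = sqrt(4646)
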